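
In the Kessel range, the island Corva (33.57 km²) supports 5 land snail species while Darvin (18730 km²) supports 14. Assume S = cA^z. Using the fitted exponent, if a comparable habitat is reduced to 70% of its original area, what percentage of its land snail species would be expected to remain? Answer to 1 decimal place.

94.4%

z = ln(14/5) / ln(18730/33.57) = 1.0296 / 6.3242 = 0.1628
S_new/S_old = (A_new/A_old)^z = 0.7^0.1628 = exp(0.1628 × -0.3567) = 0.9436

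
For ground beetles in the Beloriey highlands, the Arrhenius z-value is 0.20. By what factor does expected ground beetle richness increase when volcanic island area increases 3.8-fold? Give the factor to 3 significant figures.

S₂/S₁ = (A₂/A₁)^z = 3.8^0.2
ln(S₂/S₁) = 0.2 × ln 3.8 = 0.2 × 1.3350 = 0.2670
S₂/S₁ = e^0.2670 ≈ 1.306

1.31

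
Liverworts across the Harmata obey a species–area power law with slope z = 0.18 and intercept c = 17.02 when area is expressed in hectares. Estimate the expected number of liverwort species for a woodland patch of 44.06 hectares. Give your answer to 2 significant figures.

34

S = 17.02 × 44.06^0.18 = 17.02 × 1.977 ≈ 33.64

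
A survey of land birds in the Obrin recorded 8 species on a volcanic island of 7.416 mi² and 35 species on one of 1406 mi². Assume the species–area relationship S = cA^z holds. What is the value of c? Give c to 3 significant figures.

4.55

z = ln(S₂/S₁) / ln(A₂/A₁) = ln(35/8) / ln(1406/7.416) = 1.4759 / 5.2449 = 0.2814
c = S₁ / A₁^z = 8 / 7.416^0.2814 = 8 / 1.757 = 4.552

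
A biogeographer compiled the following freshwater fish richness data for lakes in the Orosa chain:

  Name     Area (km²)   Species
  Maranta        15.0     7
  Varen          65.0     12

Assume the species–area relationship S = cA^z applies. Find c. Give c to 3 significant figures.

2.59

z = ln(S₂/S₁) / ln(A₂/A₁) = ln(12/7) / ln(65/15) = 0.5390 / 1.4663 = 0.3676
c = S₁ / A₁^z = 7 / 15^0.3676 = 7 / 2.706 = 2.587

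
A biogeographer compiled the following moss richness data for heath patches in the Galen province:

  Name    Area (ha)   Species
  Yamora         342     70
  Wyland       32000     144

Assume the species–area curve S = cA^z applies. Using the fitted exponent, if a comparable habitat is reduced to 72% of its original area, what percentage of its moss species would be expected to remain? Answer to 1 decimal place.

94.9%

z = ln(144/70) / ln(32000/342) = 0.7213 / 4.5387 = 0.1589
S_new/S_old = (A_new/A_old)^z = 0.72^0.1589 = exp(0.1589 × -0.3285) = 0.9491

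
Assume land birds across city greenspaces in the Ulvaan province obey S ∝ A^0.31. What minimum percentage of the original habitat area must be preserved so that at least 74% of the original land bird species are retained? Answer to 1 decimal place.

37.9%

Need (A_new/A_old)^0.31 = 0.74, so A_new/A_old = 0.74^(1/0.31) = 0.74^3.226
ln(A_new/A_old) = ln 0.74 / 0.31 = -0.3011 / 0.31 = -0.9713
A_new/A_old = e^-0.9713 ≈ 0.3786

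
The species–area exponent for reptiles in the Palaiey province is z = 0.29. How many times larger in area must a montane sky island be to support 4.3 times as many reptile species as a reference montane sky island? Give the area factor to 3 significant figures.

153

(A₂/A₁)^0.29 = 4.3, so A₂/A₁ = 4.3^(1/0.29) = 4.3^3.448
ln(A₂/A₁) = ln 4.3 / 0.29 = 1.4586 / 0.29 = 5.0297
A₂/A₁ = e^5.0297 ≈ 152.9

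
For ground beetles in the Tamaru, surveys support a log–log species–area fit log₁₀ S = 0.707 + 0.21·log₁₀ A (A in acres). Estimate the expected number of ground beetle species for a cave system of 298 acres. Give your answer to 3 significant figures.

S = 5.093 × 298^0.21
ln S = ln 5.093 + 0.21 × ln 298 = 1.6279 + 0.21 × 5.6971 = 2.8243
S = e^2.8243 ≈ 16.85

16.8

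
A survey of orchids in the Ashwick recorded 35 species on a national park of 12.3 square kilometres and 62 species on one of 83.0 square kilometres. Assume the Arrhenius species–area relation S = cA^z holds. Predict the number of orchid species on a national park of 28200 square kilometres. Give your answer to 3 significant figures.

355

z = ln(62/35) / ln(83/12.3) = 0.5718 / 1.9092 = 0.2995
c = 35 / 12.3^0.2995 = 35 / 2.12 = 16.51
S₃ = 16.51 × 28200^0.2995 = 16.51 × 21.52 ≈ 355.2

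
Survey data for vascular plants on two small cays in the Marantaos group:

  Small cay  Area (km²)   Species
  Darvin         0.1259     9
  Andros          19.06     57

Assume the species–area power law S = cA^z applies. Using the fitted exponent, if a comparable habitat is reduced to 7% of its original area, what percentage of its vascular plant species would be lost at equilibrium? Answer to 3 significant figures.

62.4%

z = ln(57/9) / ln(19.06/0.1259) = 1.8458 / 5.0199 = 0.3677
S_new/S_old = (A_new/A_old)^z = 0.07^0.3677 = exp(0.3677 × -2.6593) = 0.3761
Fraction lost = 1 − 0.3761 = 0.6239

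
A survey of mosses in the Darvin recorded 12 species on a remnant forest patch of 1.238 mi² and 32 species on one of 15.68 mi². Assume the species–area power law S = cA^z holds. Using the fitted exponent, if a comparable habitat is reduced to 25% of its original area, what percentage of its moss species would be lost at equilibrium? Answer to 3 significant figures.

z = ln(32/12) / ln(15.68/1.238) = 0.9808 / 2.5389 = 0.3863
S_new/S_old = (A_new/A_old)^z = 0.25^0.3863 = exp(0.3863 × -1.3863) = 0.5853
Fraction lost = 1 − 0.5853 = 0.4147

41.5%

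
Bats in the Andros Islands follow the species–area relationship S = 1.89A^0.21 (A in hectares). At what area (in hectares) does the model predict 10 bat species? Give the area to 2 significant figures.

2800 hectares

10 = 1.89 × A^0.21  ⇒  A^0.21 = 10/1.89 = 5.291
ln A = ln(5.291) / 0.21 = 1.6660 / 0.21 = 7.9334
A = e^7.9334 ≈ 2789 hectares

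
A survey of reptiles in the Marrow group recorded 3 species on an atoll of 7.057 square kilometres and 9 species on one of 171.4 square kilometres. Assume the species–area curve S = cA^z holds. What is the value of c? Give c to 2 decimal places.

1.53

z = ln(S₂/S₁) / ln(A₂/A₁) = ln(9/3) / ln(171.4/7.057) = 1.0986 / 3.1900 = 0.3444
c = S₁ / A₁^z = 3 / 7.057^0.3444 = 3 / 1.96 = 1.531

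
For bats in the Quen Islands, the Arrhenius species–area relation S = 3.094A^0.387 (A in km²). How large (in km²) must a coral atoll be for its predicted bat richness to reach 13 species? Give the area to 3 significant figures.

13 = 3.094 × A^0.387  ⇒  A^0.387 = 13/3.094 = 4.202
ln A = ln(4.202) / 0.387 = 1.4355 / 0.387 = 3.7093
A = e^3.7093 ≈ 40.82 km²

40.8 km²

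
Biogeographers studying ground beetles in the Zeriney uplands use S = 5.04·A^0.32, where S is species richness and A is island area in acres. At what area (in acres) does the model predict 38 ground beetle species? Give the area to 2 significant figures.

550 acres

38 = 5.04 × A^0.32  ⇒  A^0.32 = 38/5.04 = 7.54
ln A = ln(7.54) / 0.32 = 2.0202 / 0.32 = 6.3131
A = e^6.3131 ≈ 551.7 acres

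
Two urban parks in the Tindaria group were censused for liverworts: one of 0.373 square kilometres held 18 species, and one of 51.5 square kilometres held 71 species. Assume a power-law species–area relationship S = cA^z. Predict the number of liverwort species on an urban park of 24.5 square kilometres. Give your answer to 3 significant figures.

57.7

z = ln(71/18) / ln(51.5/0.373) = 1.3723 / 4.9278 = 0.2785
c = 18 / 0.373^0.2785 = 18 / 0.7598 = 23.69
S₃ = 23.69 × 24.5^0.2785 = 23.69 × 2.437 ≈ 57.73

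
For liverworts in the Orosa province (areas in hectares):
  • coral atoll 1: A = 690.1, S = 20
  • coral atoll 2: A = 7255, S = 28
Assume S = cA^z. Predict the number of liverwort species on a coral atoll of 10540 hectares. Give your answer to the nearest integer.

30

z = ln(28/20) / ln(7255/690.1) = 0.3365 / 2.3526 = 0.1430
c = 20 / 690.1^0.1430 = 20 / 2.547 = 7.852
S₃ = 7.852 × 10540^0.1430 = 7.852 × 3.761 ≈ 29.54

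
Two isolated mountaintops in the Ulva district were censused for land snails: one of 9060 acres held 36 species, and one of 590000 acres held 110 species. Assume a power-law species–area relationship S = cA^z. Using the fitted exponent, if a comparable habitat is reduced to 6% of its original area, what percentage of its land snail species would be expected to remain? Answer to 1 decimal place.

z = ln(110/36) / ln(590000/9060) = 1.1170 / 4.1763 = 0.2675
S_new/S_old = (A_new/A_old)^z = 0.06^0.2675 = exp(0.2675 × -2.8134) = 0.4712

47.1%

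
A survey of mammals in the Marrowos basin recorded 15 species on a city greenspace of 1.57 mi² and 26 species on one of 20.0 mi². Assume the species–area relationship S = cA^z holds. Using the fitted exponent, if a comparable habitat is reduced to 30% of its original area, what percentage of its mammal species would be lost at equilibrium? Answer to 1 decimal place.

z = ln(26/15) / ln(20/1.57) = 0.5500 / 2.5447 = 0.2162
S_new/S_old = (A_new/A_old)^z = 0.3^0.2162 = exp(0.2162 × -1.2040) = 0.7709
Fraction lost = 1 − 0.7709 = 0.2291

22.9%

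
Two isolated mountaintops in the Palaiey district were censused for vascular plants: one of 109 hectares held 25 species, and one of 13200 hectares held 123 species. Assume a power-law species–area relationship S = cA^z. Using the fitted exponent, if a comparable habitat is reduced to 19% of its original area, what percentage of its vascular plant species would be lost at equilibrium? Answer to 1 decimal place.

42.4%

z = ln(123/25) / ln(13200/109) = 1.5933 / 4.7966 = 0.3322
S_new/S_old = (A_new/A_old)^z = 0.19^0.3322 = exp(0.3322 × -1.6607) = 0.576
Fraction lost = 1 − 0.576 = 0.424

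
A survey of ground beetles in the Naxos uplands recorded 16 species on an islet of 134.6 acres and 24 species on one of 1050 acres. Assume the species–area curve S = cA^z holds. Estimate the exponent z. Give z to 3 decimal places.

Taking logs: ln S = ln c + z ln A, so z = (ln S₂ − ln S₁)/(ln A₂ − ln A₁).
z = ln(24/16) / ln(1050/134.6) = ln(1.5) / ln(7.801) = 0.4055 / 2.0542 = 0.1974

0.197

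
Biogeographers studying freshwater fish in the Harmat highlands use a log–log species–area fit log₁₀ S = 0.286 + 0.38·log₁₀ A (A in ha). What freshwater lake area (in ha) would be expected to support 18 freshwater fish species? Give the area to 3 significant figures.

355 ha

18 = 1.932 × A^0.38  ⇒  A^0.38 = 18/1.932 = 9.317
ln A = ln(9.317) / 0.38 = 2.2318 / 0.38 = 5.8732
A = e^5.8732 ≈ 355.4 ha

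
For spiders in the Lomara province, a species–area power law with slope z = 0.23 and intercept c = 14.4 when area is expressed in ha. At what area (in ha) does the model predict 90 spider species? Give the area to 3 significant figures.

2890 ha

90 = 14.4 × A^0.23  ⇒  A^0.23 = 90/14.4 = 6.25
ln A = ln(6.25) / 0.23 = 1.8326 / 0.23 = 7.9677
A = e^7.9677 ≈ 2886 ha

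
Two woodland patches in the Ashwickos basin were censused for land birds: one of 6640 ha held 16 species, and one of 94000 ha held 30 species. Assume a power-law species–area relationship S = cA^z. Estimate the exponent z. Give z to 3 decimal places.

0.237

Taking logs: ln S = ln c + z ln A, so z = (ln S₂ − ln S₁)/(ln A₂ − ln A₁).
z = ln(30/16) / ln(94000/6640) = ln(1.875) / ln(14.16) = 0.6286 / 2.6502 = 0.2372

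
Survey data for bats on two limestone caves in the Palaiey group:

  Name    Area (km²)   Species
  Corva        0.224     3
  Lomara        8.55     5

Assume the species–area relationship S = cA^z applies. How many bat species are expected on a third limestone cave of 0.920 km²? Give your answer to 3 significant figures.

3.66

z = ln(5/3) / ln(8.55/0.224) = 0.5108 / 3.6420 = 0.1403
c = 3 / 0.224^0.1403 = 3 / 0.8107 = 3.7
S₃ = 3.7 × 0.92^0.1403 = 3.7 × 0.9884 ≈ 3.657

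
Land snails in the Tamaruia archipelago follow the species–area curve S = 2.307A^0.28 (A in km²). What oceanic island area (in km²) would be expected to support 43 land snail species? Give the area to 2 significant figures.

34000 km²

43 = 2.307 × A^0.28  ⇒  A^0.28 = 43/2.307 = 18.64
ln A = ln(18.64) / 0.28 = 2.9253 / 0.28 = 10.4473
A = e^10.4473 ≈ 34452 km²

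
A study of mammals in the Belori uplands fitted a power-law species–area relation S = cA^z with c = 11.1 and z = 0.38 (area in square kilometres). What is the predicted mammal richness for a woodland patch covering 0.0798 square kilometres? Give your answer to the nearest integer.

S = 11.1 × 0.0798^0.38
ln S = ln 11.1 + 0.38 × ln 0.0798 = 2.4069 + 0.38 × -2.5282 = 1.4462
S = e^1.4462 ≈ 4.247

4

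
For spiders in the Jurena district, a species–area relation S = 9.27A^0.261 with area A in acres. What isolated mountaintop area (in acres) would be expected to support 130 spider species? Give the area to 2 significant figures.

25000 acres

130 = 9.27 × A^0.261  ⇒  A^0.261 = 130/9.27 = 14.02
ln A = ln(14.02) / 0.261 = 2.6408 / 0.261 = 10.1178
A = e^10.1178 ≈ 24781 acres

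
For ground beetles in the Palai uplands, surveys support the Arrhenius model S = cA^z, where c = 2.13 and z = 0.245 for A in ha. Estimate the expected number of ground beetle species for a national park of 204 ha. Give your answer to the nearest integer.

S = 2.13 × 204^0.245
ln S = ln 2.13 + 0.245 × ln 204 = 0.7561 + 0.245 × 5.3181 = 2.0591
S = e^2.0591 ≈ 7.839

8 species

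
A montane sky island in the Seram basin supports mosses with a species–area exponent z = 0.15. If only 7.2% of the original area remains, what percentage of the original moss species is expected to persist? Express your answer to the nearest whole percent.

S_new/S_old = (A_new/A_old)^z = 0.072^0.15
= exp(0.15 × ln 0.072) = exp(0.15 × -2.6311) = exp(-0.3947) ≈ 0.6739

67%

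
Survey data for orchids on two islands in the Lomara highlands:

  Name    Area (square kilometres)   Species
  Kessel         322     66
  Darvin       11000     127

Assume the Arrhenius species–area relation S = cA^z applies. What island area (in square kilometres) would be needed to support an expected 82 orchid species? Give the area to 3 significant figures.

z = ln(127/66) / ln(11000/322) = 0.6545 / 3.5311 = 0.1854
c = 66 / 322^0.1854 = 66 / 2.916 = 22.63
A = (82/22.63)^(1/0.1854) ⇒ ln A = ln(3.624)/0.1854 = 6.9456
A = e^6.9456 ≈ 1039 square kilometres

1040 square kilometres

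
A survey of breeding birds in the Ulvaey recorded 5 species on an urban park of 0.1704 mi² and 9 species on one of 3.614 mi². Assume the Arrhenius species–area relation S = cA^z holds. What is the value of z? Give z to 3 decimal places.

0.192

Taking logs: ln S = ln c + z ln A, so z = (ln S₂ − ln S₁)/(ln A₂ − ln A₁).
z = ln(9/5) / ln(3.614/0.1704) = ln(1.8) / ln(21.21) = 0.5878 / 3.0544 = 0.1924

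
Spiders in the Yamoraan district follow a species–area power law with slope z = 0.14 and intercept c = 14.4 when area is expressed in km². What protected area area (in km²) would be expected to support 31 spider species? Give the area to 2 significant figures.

240 km²

31 = 14.4 × A^0.14  ⇒  A^0.14 = 31/14.4 = 2.153
ln A = ln(2.153) / 0.14 = 0.7668 / 0.14 = 5.4768
A = e^5.4768 ≈ 239.1 km²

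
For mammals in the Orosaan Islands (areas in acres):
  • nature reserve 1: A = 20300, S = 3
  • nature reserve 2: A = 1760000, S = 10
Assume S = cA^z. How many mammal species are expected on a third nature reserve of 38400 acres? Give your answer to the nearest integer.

4

z = ln(10/3) / ln(1760000/20300) = 1.2040 / 4.4624 = 0.2698
c = 3 / 20300^0.2698 = 3 / 14.53 = 0.2065
S₃ = 0.2065 × 38400^0.2698 = 0.2065 × 17.25 ≈ 3.563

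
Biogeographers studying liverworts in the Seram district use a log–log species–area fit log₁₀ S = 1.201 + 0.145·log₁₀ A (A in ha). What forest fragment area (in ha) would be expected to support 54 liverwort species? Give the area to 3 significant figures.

4620 ha

54 = 15.89 × A^0.145  ⇒  A^0.145 = 54/15.89 = 3.399
ln A = ln(3.399) / 0.145 = 1.2236 / 0.145 = 8.4385
A = e^8.4385 ≈ 4622 ha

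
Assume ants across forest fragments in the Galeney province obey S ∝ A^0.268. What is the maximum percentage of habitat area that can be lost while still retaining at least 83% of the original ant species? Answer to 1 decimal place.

Need (A_new/A_old)^0.268 = 0.83, so A_new/A_old = 0.83^(1/0.268) = 0.83^3.731
ln(A_new/A_old) = ln 0.83 / 0.268 = -0.1863 / 0.268 = -0.6953
A_new/A_old = e^-0.6953 ≈ 0.4989
Fraction that can be lost = 1 − 0.4989 = 0.5011

50.1%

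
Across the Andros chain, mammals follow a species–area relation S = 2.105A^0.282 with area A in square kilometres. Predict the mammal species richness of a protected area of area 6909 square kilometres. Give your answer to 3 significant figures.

S = 2.105 × 6909^0.282
ln S = ln 2.105 + 0.282 × ln 6909 = 0.7443 + 0.282 × 8.8406 = 3.2374
S = e^3.2374 ≈ 25.47

25.5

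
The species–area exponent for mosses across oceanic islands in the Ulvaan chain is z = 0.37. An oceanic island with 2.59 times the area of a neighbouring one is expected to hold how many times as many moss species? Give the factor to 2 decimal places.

1.42

S₂/S₁ = (A₂/A₁)^z = 2.59^0.37
ln(S₂/S₁) = 0.37 × ln 2.59 = 0.37 × 0.9517 = 0.3521
S₂/S₁ = e^0.3521 ≈ 1.422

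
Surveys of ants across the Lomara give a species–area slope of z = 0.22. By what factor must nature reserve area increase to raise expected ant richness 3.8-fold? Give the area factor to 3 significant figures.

(A₂/A₁)^0.22 = 3.8, so A₂/A₁ = 3.8^(1/0.22) = 3.8^4.545
ln(A₂/A₁) = ln 3.8 / 0.22 = 1.3350 / 0.22 = 6.0682
A₂/A₁ = e^6.0682 ≈ 431.9

432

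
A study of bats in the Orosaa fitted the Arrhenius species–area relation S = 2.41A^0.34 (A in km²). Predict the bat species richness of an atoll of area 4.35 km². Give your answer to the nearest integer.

S = 2.41 × 4.35^0.34
ln S = ln 2.41 + 0.34 × ln 4.35 = 0.8796 + 0.34 × 1.4702 = 1.3795
S = e^1.3795 ≈ 3.973

4 species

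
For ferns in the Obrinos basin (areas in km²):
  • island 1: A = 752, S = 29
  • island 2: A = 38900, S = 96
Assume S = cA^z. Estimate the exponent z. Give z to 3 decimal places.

0.303

Taking logs: ln S = ln c + z ln A, so z = (ln S₂ − ln S₁)/(ln A₂ − ln A₁).
z = ln(96/29) / ln(38900/752) = ln(3.31) / ln(51.73) = 1.1971 / 3.9460 = 0.3034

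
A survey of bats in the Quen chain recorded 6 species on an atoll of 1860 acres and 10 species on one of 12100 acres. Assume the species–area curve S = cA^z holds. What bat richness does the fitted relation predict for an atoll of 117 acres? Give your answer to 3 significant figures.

2.82

z = ln(10/6) / ln(12100/1860) = 0.5108 / 1.8726 = 0.2728
c = 6 / 1860^0.2728 = 6 / 7.796 = 0.7696
S₃ = 0.7696 × 117^0.2728 = 0.7696 × 3.666 ≈ 2.821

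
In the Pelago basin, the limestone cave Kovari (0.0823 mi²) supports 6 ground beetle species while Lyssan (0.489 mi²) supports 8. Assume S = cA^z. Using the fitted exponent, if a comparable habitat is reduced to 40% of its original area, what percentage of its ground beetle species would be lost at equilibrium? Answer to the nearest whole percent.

z = ln(8/6) / ln(0.489/0.0823) = 0.2877 / 1.7820 = 0.1614
S_new/S_old = (A_new/A_old)^z = 0.4^0.1614 = exp(0.1614 × -0.9163) = 0.8625
Fraction lost = 1 − 0.8625 = 0.1375

14%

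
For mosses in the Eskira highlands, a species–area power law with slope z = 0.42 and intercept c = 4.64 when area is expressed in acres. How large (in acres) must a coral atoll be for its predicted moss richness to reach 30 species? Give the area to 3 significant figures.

30 = 4.64 × A^0.42  ⇒  A^0.42 = 30/4.64 = 6.466
ln A = ln(6.466) / 0.42 = 1.8665 / 0.42 = 4.4440
A = e^4.4440 ≈ 85.12 acres

85.1 acres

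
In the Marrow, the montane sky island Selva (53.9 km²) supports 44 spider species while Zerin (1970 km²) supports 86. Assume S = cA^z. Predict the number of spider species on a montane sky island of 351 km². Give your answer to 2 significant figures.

z = ln(86/44) / ln(1970/53.9) = 0.6702 / 3.5987 = 0.1862
c = 44 / 53.9^0.1862 = 44 / 2.101 = 20.94
S₃ = 20.94 × 351^0.1862 = 20.94 × 2.979 ≈ 62.37

62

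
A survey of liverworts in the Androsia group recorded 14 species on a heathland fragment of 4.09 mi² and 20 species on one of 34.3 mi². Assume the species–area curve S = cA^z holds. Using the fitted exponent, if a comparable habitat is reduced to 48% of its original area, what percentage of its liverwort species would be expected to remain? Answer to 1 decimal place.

z = ln(20/14) / ln(34.3/4.09) = 0.3567 / 2.1266 = 0.1677
S_new/S_old = (A_new/A_old)^z = 0.48^0.1677 = exp(0.1677 × -0.7340) = 0.8842

88.4%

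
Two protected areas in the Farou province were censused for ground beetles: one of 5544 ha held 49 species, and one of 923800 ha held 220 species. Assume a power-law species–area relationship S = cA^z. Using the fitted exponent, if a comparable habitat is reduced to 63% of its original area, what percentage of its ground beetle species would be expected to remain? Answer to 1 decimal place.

z = ln(220/49) / ln(923800/5544) = 1.5018 / 5.1158 = 0.2936
S_new/S_old = (A_new/A_old)^z = 0.63^0.2936 = exp(0.2936 × -0.4620) = 0.8732

87.3%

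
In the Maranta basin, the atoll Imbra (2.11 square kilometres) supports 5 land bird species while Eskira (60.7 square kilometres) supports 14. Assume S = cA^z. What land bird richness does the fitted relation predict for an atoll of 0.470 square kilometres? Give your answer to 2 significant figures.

3.2

z = ln(14/5) / ln(60.7/2.11) = 1.0296 / 3.3593 = 0.3065
c = 5 / 2.11^0.3065 = 5 / 1.257 = 3.977
S₃ = 3.977 × 0.47^0.3065 = 3.977 × 0.7934 ≈ 3.156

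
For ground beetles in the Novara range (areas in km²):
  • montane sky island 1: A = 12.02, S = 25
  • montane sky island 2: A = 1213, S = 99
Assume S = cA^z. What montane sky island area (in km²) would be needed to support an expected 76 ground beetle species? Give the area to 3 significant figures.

500 km²

z = ln(99/25) / ln(1213/12.02) = 1.3762 / 4.6143 = 0.2983
c = 25 / 12.02^0.2983 = 25 / 2.099 = 11.91
A = (76/11.91)^(1/0.2983) ⇒ ln A = ln(6.382)/0.2983 = 6.2144
A = e^6.2144 ≈ 499.9 km²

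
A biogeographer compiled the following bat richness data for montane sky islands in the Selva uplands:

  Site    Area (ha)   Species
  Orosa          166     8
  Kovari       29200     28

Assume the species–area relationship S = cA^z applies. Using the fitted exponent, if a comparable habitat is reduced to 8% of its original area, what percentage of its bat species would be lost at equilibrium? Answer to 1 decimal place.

45.8%

z = ln(28/8) / ln(29200/166) = 1.2528 / 5.1699 = 0.2423
S_new/S_old = (A_new/A_old)^z = 0.08^0.2423 = exp(0.2423 × -2.5257) = 0.5423
Fraction lost = 1 − 0.5423 = 0.4577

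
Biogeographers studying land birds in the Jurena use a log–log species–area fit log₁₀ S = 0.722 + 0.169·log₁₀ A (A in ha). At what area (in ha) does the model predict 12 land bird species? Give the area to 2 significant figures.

130 ha

12 = 5.272 × A^0.169  ⇒  A^0.169 = 12/5.272 = 2.276
ln A = ln(2.276) / 0.169 = 0.8224 / 0.169 = 4.8665
A = e^4.8665 ≈ 129.9 ha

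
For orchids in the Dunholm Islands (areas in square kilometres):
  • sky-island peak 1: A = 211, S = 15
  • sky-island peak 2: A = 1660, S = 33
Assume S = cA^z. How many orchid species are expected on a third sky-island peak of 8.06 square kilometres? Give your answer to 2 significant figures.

z = ln(33/15) / ln(1660/211) = 0.7885 / 2.0627 = 0.3822
c = 15 / 211^0.3822 = 15 / 7.735 = 1.939
S₃ = 1.939 × 8.06^0.3822 = 1.939 × 2.22 ≈ 4.306

4.3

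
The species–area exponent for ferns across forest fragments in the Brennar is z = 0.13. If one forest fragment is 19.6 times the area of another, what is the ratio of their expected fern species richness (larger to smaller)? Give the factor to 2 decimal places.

S₂/S₁ = (A₂/A₁)^z = 19.6^0.13
ln(S₂/S₁) = 0.13 × ln 19.6 = 0.13 × 2.9755 = 0.3868
S₂/S₁ = e^0.3868 ≈ 1.472

1.47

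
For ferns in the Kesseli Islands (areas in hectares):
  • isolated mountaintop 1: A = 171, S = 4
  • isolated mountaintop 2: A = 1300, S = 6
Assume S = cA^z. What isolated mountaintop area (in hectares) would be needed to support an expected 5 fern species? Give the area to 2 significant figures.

z = ln(6/4) / ln(1300/171) = 0.4055 / 2.0285 = 0.1999
c = 4 / 171^0.1999 = 4 / 2.795 = 1.431
A = (5/1.431)^(1/0.1999) ⇒ ln A = ln(3.493)/0.1999 = 6.2580
A = e^6.2580 ≈ 522.2 hectares

520 hectares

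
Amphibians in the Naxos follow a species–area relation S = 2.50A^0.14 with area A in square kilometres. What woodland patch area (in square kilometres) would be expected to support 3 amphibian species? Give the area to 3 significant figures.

3 = 2.5 × A^0.14  ⇒  A^0.14 = 3/2.5 = 1.2
ln A = ln(1.2) / 0.14 = 0.1823 / 0.14 = 1.3023
A = e^1.3023 ≈ 3.678 square kilometres

3.68 square kilometres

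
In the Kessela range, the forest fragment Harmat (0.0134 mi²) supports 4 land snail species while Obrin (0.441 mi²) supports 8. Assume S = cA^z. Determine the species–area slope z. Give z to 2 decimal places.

0.20

Taking logs: ln S = ln c + z ln A, so z = (ln S₂ − ln S₁)/(ln A₂ − ln A₁).
z = ln(8/4) / ln(0.441/0.0134) = ln(2) / ln(32.91) = 0.6931 / 3.4938 = 0.1984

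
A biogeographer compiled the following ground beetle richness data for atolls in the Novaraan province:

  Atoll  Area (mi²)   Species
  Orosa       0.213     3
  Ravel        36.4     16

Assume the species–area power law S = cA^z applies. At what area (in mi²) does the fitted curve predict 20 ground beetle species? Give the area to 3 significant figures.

72.2 mi²

z = ln(16/3) / ln(36.4/0.213) = 1.6740 / 5.1410 = 0.3256
c = 3 / 0.213^0.3256 = 3 / 0.6044 = 4.964
A = (20/4.964)^(1/0.3256) ⇒ ln A = ln(4.029)/0.3256 = 4.2799
A = e^4.2799 ≈ 72.23 mi²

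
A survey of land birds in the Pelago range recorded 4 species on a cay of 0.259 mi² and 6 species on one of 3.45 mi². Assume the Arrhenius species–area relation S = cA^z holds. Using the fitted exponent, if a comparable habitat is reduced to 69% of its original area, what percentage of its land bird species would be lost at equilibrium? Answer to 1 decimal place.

5.6%

z = ln(6/4) / ln(3.45/0.259) = 0.4055 / 2.5893 = 0.1566
S_new/S_old = (A_new/A_old)^z = 0.69^0.1566 = exp(0.1566 × -0.3711) = 0.9436
Fraction lost = 1 − 0.9436 = 0.05645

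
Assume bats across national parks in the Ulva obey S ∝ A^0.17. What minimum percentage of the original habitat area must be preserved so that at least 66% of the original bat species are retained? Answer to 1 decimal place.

8.7%

Need (A_new/A_old)^0.17 = 0.66, so A_new/A_old = 0.66^(1/0.17) = 0.66^5.882
ln(A_new/A_old) = ln 0.66 / 0.17 = -0.4155 / 0.17 = -2.4442
A_new/A_old = e^-2.4442 ≈ 0.08679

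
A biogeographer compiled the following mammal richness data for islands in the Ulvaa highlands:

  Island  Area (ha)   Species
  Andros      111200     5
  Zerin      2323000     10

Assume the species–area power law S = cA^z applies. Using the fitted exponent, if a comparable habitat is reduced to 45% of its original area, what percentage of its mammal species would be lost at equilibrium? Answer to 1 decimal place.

z = ln(10/5) / ln(2323000/111200) = 0.6931 / 3.0393 = 0.2281
S_new/S_old = (A_new/A_old)^z = 0.45^0.2281 = exp(0.2281 × -0.7985) = 0.8335
Fraction lost = 1 − 0.8335 = 0.1665

16.6%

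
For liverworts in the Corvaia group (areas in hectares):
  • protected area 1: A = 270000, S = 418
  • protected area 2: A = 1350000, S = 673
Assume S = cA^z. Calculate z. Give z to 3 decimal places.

Taking logs: ln S = ln c + z ln A, so z = (ln S₂ − ln S₁)/(ln A₂ − ln A₁).
z = ln(673/418) / ln(1350000/270000) = ln(1.61) / ln(5) = 0.4763 / 1.6094 = 0.2959

0.296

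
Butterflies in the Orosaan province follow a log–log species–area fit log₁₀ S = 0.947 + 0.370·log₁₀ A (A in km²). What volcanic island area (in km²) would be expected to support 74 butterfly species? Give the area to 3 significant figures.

74 = 8.851 × A^0.37  ⇒  A^0.37 = 74/8.851 = 8.36
ln A = ln(8.36) / 0.37 = 2.1235 / 0.37 = 5.7392
A = e^5.7392 ≈ 310.8 km²

311 km²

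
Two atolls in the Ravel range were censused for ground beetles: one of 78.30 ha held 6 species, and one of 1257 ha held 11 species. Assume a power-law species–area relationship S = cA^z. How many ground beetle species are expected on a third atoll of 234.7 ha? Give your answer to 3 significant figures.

7.63

z = ln(11/6) / ln(1257/78.3) = 0.6061 / 2.7759 = 0.2184
c = 6 / 78.3^0.2184 = 6 / 2.591 = 2.315
S₃ = 2.315 × 234.7^0.2184 = 2.315 × 3.293 ≈ 7.625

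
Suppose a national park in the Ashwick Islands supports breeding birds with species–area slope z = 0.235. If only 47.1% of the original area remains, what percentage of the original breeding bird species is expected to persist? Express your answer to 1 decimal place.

S_new/S_old = (A_new/A_old)^z = 0.471^0.235
= exp(0.235 × ln 0.471) = exp(0.235 × -0.7529) = exp(-0.1769) ≈ 0.8378

83.8%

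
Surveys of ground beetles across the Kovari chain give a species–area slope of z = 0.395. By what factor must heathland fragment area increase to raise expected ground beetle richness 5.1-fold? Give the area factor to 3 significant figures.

61.8

(A₂/A₁)^0.395 = 5.1, so A₂/A₁ = 5.1^(1/0.395) = 5.1^2.532
ln(A₂/A₁) = ln 5.1 / 0.395 = 1.6292 / 0.395 = 4.1247
A₂/A₁ = e^4.1247 ≈ 61.85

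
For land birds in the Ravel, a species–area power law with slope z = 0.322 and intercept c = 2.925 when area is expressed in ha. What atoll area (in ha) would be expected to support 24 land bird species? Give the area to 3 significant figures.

690 ha

24 = 2.925 × A^0.322  ⇒  A^0.322 = 24/2.925 = 8.205
ln A = ln(8.205) / 0.322 = 2.1048 / 0.322 = 6.5365
A = e^6.5365 ≈ 689.9 ha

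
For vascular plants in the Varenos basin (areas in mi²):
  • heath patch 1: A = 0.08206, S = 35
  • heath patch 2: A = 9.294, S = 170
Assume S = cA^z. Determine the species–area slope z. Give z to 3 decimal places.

Taking logs: ln S = ln c + z ln A, so z = (ln S₂ − ln S₁)/(ln A₂ − ln A₁).
z = ln(170/35) / ln(9.294/0.08206) = ln(4.857) / ln(113.3) = 1.5805 / 4.7297 = 0.3342

0.334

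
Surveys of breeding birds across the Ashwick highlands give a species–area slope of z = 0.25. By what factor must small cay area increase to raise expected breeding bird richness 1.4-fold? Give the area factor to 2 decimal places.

3.84

(A₂/A₁)^0.25 = 1.4, so A₂/A₁ = 1.4^(1/0.25) = 1.4^4
ln(A₂/A₁) = ln 1.4 / 0.25 = 0.3365 / 0.25 = 1.3459
A₂/A₁ = e^1.3459 ≈ 3.842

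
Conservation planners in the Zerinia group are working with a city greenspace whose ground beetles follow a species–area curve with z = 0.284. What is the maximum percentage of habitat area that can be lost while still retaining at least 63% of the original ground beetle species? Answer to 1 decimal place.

80.3%

Need (A_new/A_old)^0.284 = 0.63, so A_new/A_old = 0.63^(1/0.284) = 0.63^3.521
ln(A_new/A_old) = ln 0.63 / 0.284 = -0.4620 / 0.284 = -1.6269
A_new/A_old = e^-1.6269 ≈ 0.1965
Fraction that can be lost = 1 − 0.1965 = 0.8035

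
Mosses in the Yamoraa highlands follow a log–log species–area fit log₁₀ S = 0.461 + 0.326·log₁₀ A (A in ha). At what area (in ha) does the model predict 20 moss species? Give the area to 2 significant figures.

20 = 2.891 × A^0.326  ⇒  A^0.326 = 20/2.891 = 6.919
ln A = ln(6.919) / 0.326 = 1.9342 / 0.326 = 5.9333
A = e^5.9333 ≈ 377.4 ha

380 ha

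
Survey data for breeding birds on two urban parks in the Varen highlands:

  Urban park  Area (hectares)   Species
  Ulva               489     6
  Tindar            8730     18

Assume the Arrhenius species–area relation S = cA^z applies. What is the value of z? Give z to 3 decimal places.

0.381

Taking logs: ln S = ln c + z ln A, so z = (ln S₂ − ln S₁)/(ln A₂ − ln A₁).
z = ln(18/6) / ln(8730/489) = ln(3) / ln(17.85) = 1.0986 / 2.8822 = 0.3812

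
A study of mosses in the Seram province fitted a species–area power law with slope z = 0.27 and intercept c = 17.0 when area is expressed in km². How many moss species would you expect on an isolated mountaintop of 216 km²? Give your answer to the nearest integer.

S = 17 × 216^0.27
ln S = ln 17 + 0.27 × ln 216 = 2.8332 + 0.27 × 5.3753 = 4.2845
S = e^4.2845 ≈ 72.57

73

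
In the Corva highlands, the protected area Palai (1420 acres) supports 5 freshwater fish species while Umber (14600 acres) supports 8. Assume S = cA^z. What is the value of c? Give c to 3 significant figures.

z = ln(S₂/S₁) / ln(A₂/A₁) = ln(8/5) / ln(14600/1420) = 0.4700 / 2.3304 = 0.2017
c = S₁ / A₁^z = 5 / 1420^0.2017 = 5 / 4.323 = 1.157

1.16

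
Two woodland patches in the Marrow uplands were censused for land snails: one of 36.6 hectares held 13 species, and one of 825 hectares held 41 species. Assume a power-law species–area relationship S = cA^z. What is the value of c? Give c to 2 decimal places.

3.45

z = ln(S₂/S₁) / ln(A₂/A₁) = ln(41/13) / ln(825/36.6) = 1.1486 / 3.1153 = 0.3687
c = S₁ / A₁^z = 13 / 36.6^0.3687 = 13 / 3.771 = 3.447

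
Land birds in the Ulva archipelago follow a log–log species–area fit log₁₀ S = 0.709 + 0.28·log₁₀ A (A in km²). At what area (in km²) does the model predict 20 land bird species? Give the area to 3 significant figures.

20 = 5.117 × A^0.28  ⇒  A^0.28 = 20/5.117 = 3.909
ln A = ln(3.909) / 0.28 = 1.3632 / 0.28 = 4.8686
A = e^4.8686 ≈ 130.1 km²

130 km²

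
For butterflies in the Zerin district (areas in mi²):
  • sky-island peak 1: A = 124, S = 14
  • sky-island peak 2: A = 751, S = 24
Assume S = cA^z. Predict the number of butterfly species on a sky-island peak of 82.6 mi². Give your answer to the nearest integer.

12

z = ln(24/14) / ln(751/124) = 0.5390 / 1.8011 = 0.2993
c = 14 / 124^0.2993 = 14 / 4.231 = 3.309
S₃ = 3.309 × 82.6^0.2993 = 3.309 × 3.747 ≈ 12.4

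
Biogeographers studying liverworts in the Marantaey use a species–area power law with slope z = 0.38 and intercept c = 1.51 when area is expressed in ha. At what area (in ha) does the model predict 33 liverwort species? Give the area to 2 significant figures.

33 = 1.51 × A^0.38  ⇒  A^0.38 = 33/1.51 = 21.85
ln A = ln(21.85) / 0.38 = 3.0844 / 0.38 = 8.1168
A = e^8.1168 ≈ 3350 ha

3400 ha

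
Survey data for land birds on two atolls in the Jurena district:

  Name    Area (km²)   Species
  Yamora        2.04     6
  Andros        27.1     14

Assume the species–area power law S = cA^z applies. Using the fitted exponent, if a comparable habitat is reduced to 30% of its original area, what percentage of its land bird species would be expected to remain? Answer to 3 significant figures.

67.4%

z = ln(14/6) / ln(27.1/2.04) = 0.8473 / 2.5866 = 0.3276
S_new/S_old = (A_new/A_old)^z = 0.3^0.3276 = exp(0.3276 × -1.2040) = 0.6741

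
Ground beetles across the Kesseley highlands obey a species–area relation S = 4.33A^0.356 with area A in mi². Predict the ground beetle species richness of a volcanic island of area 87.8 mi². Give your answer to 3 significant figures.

S = 4.33 × 87.8^0.356 = 4.33 × 4.919 ≈ 21.3

21.3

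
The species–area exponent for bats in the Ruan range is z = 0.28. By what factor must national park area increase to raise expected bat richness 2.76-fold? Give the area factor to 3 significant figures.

37.6

(A₂/A₁)^0.28 = 2.76, so A₂/A₁ = 2.76^(1/0.28) = 2.76^3.571
ln(A₂/A₁) = ln 2.76 / 0.28 = 1.0152 / 0.28 = 3.6258
A₂/A₁ = e^3.6258 ≈ 37.56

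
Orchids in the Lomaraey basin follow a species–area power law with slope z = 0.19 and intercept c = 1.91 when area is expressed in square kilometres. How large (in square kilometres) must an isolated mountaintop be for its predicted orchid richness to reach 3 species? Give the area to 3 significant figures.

10.8 square kilometres

3 = 1.91 × A^0.19  ⇒  A^0.19 = 3/1.91 = 1.571
ln A = ln(1.571) / 0.19 = 0.4515 / 0.19 = 2.3764
A = e^2.3764 ≈ 10.77 square kilometres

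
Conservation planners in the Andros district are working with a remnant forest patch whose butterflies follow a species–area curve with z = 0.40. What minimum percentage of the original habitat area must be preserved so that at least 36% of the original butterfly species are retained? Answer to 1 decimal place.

7.8%

Need (A_new/A_old)^0.4 = 0.36, so A_new/A_old = 0.36^(1/0.4) = 0.36^2.5
ln(A_new/A_old) = ln 0.36 / 0.4 = -1.0217 / 0.4 = -2.5541
A_new/A_old = e^-2.5541 ≈ 0.07776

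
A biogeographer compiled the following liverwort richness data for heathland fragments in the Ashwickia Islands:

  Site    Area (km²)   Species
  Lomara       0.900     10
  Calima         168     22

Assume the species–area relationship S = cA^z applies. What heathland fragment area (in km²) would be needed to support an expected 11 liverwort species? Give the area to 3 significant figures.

z = ln(22/10) / ln(168/0.9) = 0.7885 / 5.2293 = 0.1508
c = 10 / 0.9^0.1508 = 10 / 0.9842 = 10.16
A = (11/10.16)^(1/0.1508) ⇒ ln A = ln(1.083)/0.1508 = 0.5268
A = e^0.5268 ≈ 1.693 km²

1.69 km²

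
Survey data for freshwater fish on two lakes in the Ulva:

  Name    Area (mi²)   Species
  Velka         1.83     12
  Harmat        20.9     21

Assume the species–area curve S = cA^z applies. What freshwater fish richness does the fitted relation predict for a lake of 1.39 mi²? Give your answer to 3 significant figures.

11.3

z = ln(21/12) / ln(20.9/1.83) = 0.5596 / 2.4354 = 0.2298
c = 12 / 1.83^0.2298 = 12 / 1.149 = 10.44
S₃ = 10.44 × 1.39^0.2298 = 10.44 × 1.079 ≈ 11.27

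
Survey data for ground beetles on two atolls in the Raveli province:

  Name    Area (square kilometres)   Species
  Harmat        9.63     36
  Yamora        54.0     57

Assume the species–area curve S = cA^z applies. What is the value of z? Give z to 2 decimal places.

0.27

Taking logs: ln S = ln c + z ln A, so z = (ln S₂ − ln S₁)/(ln A₂ − ln A₁).
z = ln(57/36) / ln(54/9.63) = ln(1.583) / ln(5.607) = 0.4595 / 1.7241 = 0.2665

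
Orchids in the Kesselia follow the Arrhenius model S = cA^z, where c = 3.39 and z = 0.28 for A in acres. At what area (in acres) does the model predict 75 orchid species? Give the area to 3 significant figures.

75 = 3.39 × A^0.28  ⇒  A^0.28 = 75/3.39 = 22.12
ln A = ln(22.12) / 0.28 = 3.0967 / 0.28 = 11.0595
A = e^11.0595 ≈ 63544 acres

63500 acres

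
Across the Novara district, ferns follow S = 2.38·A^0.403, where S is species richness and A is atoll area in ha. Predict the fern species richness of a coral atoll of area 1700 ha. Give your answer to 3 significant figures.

S = 2.38 × 1700^0.403
ln S = ln 2.38 + 0.403 × ln 1700 = 0.8671 + 0.403 × 7.4384 = 3.8648
S = e^3.8648 ≈ 47.69

47.7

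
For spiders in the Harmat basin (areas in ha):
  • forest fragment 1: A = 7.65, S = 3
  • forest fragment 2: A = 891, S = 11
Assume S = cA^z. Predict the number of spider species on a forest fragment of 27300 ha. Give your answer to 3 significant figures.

28.0

z = ln(11/3) / ln(891/7.65) = 1.2993 / 4.7576 = 0.2731
c = 3 / 7.65^0.2731 = 3 / 1.743 = 1.721
S₃ = 1.721 × 27300^0.2731 = 1.721 × 16.27 ≈ 28.01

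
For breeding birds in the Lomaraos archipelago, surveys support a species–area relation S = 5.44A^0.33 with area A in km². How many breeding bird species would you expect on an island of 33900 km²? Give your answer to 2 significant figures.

S = 5.44 × 33900^0.33
ln S = ln 5.44 + 0.33 × ln 33900 = 1.6938 + 0.33 × 10.4312 = 5.1361
S = e^5.1361 ≈ 170

170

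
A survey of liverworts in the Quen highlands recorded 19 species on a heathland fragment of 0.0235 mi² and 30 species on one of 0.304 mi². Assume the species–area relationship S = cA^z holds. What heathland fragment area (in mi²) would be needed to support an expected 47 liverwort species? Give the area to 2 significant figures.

z = ln(30/19) / ln(0.304/0.0235) = 0.4568 / 2.5600 = 0.1784
c = 19 / 0.0235^0.1784 = 19 / 0.5121 = 37.1
A = (47/37.1)^(1/0.1784) ⇒ ln A = ln(1.267)/0.1784 = 1.3255
A = e^1.3255 ≈ 3.764 mi²

3.8 mi²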